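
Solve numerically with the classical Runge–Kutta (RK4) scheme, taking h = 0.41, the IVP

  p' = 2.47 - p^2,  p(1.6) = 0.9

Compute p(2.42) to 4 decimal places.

1.5016

RK4: k1 = f(s_n, p_n); k2 = f(s_n + h/2, p_n + (h/2)·k1); k3 = f(s_n + h/2, p_n + (h/2)·k2); k4 = f(s_n + h, p_n + h·k3); p_{n+1} = p_n + (h/6)·(k1 + 2k2 + 2k3 + k4).
s=1.600000, p=0.900000:
  k1 = f(1.600000, 0.900000) = 1.660000
  k2 = f(1.805000, 1.240300) = 0.931656
  k3 = f(1.805000, 1.090989) = 1.279742
  k4 = f(2.010000, 1.424694) = 0.440246
  p ← 0.900000 + (0.41/6)·(k1 + 2k2 + 2k3 + k4) = 1.345741
s=2.010000, p=1.345741:
  k1 = f(2.010000, 1.345741) = 0.658981
  k2 = f(2.215000, 1.480832) = 0.277136
  k3 = f(2.215000, 1.402554) = 0.502842
  k4 = f(2.420000, 1.551906) = 0.061586
  p ← 1.345741 + (0.41/6)·(k1 + 2k2 + 2k3 + k4) = 1.501577
p(2.42) ≈ 1.5016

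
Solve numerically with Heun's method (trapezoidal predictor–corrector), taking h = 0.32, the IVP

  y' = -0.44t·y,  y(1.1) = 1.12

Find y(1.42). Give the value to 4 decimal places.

0.9386

Heun: k1 = f(t_n, y_n); k2 = f(t_n + h, y_n + h·k1); y_{n+1} = y_n + (h/2)·(k1 + k2).
t=1.100000, y=1.120000:
  k1 = f(1.100000, 1.120000) = -0.542080
  k2 = f(1.420000, 0.946534) = -0.591395
  y ← 1.120000 + (0.32/2)·(-0.542080 + (-0.591395)) = 0.938644
y(1.42) ≈ 0.9386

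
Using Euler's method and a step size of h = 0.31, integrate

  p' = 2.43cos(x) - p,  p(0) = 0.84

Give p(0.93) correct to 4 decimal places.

Euler: p_{n+1} = p_n + h·f(x_n, p_n).
x=0.000000, p=0.840000: f=1.590000 → p ← 0.840000 + 0.31·1.590000 = 1.332900
x=0.310000, p=1.332900: f=0.981271 → p ← 1.332900 + 0.31·0.981271 = 1.637094
x=0.620000, p=1.637094: f=0.340631 → p ← 1.637094 + 0.31·0.340631 = 1.742689
p(0.93) ≈ 1.7427

1.7427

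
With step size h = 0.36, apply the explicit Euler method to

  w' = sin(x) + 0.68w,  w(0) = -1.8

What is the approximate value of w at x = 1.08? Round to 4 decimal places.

-3.0767

Euler: w_{n+1} = w_n + h·f(x_n, w_n).
x=0.000000, w=-1.800000: f=-1.224000 → w ← -1.800000 + 0.36·(-1.224000) = -2.240640
x=0.360000, w=-2.240640: f=-1.171361 → w ← -2.240640 + 0.36·(-1.171361) = -2.662330
x=0.720000, w=-2.662330: f=-1.151000 → w ← -2.662330 + 0.36·(-1.151000) = -3.076690
w(1.08) ≈ -3.0767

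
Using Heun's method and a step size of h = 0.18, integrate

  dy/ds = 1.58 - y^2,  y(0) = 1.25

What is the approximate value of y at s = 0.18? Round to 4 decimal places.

1.2524

Heun: k1 = f(s_n, y_n); k2 = f(s_n + h, y_n + h·k1); y_{n+1} = y_n + (h/2)·(k1 + k2).
s=0.000000, y=1.250000:
  k1 = f(0.000000, 1.250000) = 0.017500
  k2 = f(0.180000, 1.253150) = 0.009615
  y ← 1.250000 + (0.18/2)·(0.017500 + 0.009615) = 1.252440
y(0.18) ≈ 1.2524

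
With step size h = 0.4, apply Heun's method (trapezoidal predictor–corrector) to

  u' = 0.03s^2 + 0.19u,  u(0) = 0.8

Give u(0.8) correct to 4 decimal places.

0.9371

Heun: k1 = f(s_n, u_n); k2 = f(s_n + h, u_n + h·k1); u_{n+1} = u_n + (h/2)·(k1 + k2).
s=0.000000, u=0.800000:
  k1 = f(0.000000, 0.800000) = 0.152000
  k2 = f(0.400000, 0.860800) = 0.168352
  u ← 0.800000 + (0.4/2)·(0.152000 + 0.168352) = 0.864070
s=0.400000, u=0.864070:
  k1 = f(0.400000, 0.864070) = 0.168973
  k2 = f(0.800000, 0.931660) = 0.196215
  u ← 0.864070 + (0.4/2)·(0.168973 + 0.196215) = 0.937108
u(0.8) ≈ 0.9371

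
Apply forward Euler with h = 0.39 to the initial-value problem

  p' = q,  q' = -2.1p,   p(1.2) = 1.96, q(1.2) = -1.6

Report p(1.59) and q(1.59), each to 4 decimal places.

1.3360, -3.2052

Euler on (p,q): p_{n+1} = p_n + h·p', q_{n+1} = q_n + h·q'.
1.200000: (1.960000, -1.600000); f=(-1.600000, -4.116000) → (1.336000, -3.205240)
(p(1.59), q(1.59)) ≈ (1.3360, -3.2052)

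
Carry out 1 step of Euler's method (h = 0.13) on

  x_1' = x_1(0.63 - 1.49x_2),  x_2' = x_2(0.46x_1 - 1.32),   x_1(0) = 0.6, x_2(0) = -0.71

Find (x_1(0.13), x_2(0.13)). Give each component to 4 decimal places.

0.7317, -0.6136

Euler on (x_1,x_2): x_1_{n+1} = x_1_n + h·x_1', x_2_{n+1} = x_2_n + h·x_2'.
0.000000: (0.600000, -0.710000); f=(1.012740, 0.741240) → (0.731656, -0.613639)
(x_1(0.13), x_2(0.13)) ≈ (0.7317, -0.6136)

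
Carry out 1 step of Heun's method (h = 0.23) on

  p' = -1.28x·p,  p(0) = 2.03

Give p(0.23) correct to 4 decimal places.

Heun: k1 = f(x_n, p_n); k2 = f(x_n + h, p_n + h·k1); p_{n+1} = p_n + (h/2)·(k1 + k2).
x=0.000000, p=2.030000:
  k1 = f(0.000000, 2.030000) = 0.000000
  k2 = f(0.230000, 2.030000) = -0.597632
  p ← 2.030000 + (0.23/2)·(0.000000 + (-0.597632)) = 1.961272
p(0.23) ≈ 1.9613

1.9613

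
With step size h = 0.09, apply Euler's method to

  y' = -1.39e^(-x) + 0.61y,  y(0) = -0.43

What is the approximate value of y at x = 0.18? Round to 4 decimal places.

-0.7248

Euler: y_{n+1} = y_n + h·f(x_n, y_n).
x=0.000000, y=-0.430000: f=-1.652300 → y ← -0.430000 + 0.09·(-1.652300) = -0.578707
x=0.090000, y=-0.578707: f=-1.623376 → y ← -0.578707 + 0.09·(-1.623376) = -0.724811
y(0.18) ≈ -0.7248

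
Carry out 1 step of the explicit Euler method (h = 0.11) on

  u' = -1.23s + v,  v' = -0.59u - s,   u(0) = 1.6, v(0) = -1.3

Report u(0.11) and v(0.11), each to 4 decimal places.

1.4570, -1.4038

Euler on (u,v): u_{n+1} = u_n + h·u', v_{n+1} = v_n + h·v'.
0.000000: (1.600000, -1.300000); f=(-1.300000, -0.944000) → (1.457000, -1.403840)
(u(0.11), v(0.11)) ≈ (1.4570, -1.4038)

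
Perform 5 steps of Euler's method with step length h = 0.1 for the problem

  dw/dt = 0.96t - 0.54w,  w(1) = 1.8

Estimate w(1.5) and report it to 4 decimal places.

1.8856

Euler: w_{n+1} = w_n + h·f(t_n, w_n).
t=1.000000, w=1.800000: f=-0.012000 → w ← 1.800000 + 0.1·(-0.012000) = 1.798800
t=1.100000, w=1.798800: f=0.084648 → w ← 1.798800 + 0.1·0.084648 = 1.807265
t=1.200000, w=1.807265: f=0.176077 → w ← 1.807265 + 0.1·0.176077 = 1.824873
t=1.300000, w=1.824873: f=0.262569 → w ← 1.824873 + 0.1·0.262569 = 1.851129
t=1.400000, w=1.851129: f=0.344390 → w ← 1.851129 + 0.1·0.344390 = 1.885568
w(1.5) ≈ 1.8856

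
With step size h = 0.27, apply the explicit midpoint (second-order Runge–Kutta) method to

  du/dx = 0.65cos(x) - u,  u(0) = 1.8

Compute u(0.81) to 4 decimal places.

Midpoint: k1 = f(x_n, u_n); k2 = f(x_n + h/2, u_n + (h/2)·k1); u_{n+1} = u_n + h·k2.
x=0.000000, u=1.800000:
  k1 = f(0.000000, 1.800000) = -1.150000
  k2 = f(0.135000, 1.644750) = -1.000664
  u ← 1.800000 + 0.27·(-1.000664) = 1.529821
x=0.270000, u=1.529821:
  k1 = f(0.270000, 1.529821) = -0.903370
  k2 = f(0.405000, 1.407866) = -0.810449
  u ← 1.529821 + 0.27·(-0.810449) = 1.310999
x=0.540000, u=1.310999:
  k1 = f(0.540000, 1.310999) = -0.753489
  k2 = f(0.675000, 1.209278) = -0.701819
  u ← 1.310999 + 0.27·(-0.701819) = 1.121508
u(0.81) ≈ 1.1215

1.1215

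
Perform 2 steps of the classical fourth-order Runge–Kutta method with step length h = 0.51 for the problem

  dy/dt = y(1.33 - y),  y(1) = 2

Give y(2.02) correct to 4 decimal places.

1.4570

RK4: k1 = f(t_n, y_n); k2 = f(t_n + h/2, y_n + (h/2)·k1); k3 = f(t_n + h/2, y_n + (h/2)·k2); k4 = f(t_n + h, y_n + h·k3); y_{n+1} = y_n + (h/6)·(k1 + 2k2 + 2k3 + k4).
t=1.000000, y=2.000000:
  k1 = f(1.000000, 2.000000) = -1.340000
  k2 = f(1.255000, 1.658300) = -0.544420
  k3 = f(1.255000, 1.861173) = -0.988605
  k4 = f(1.510000, 1.495812) = -0.248023
  y ← 2.000000 + (0.51/6)·(k1 + 2k2 + 2k3 + k4) = 1.604404
t=1.510000, y=1.604404:
  k1 = f(1.510000, 1.604404) = -0.440255
  k2 = f(1.765000, 1.492139) = -0.241934
  k3 = f(1.765000, 1.542711) = -0.328151
  k4 = f(2.020000, 1.437047) = -0.153831
  y ← 1.604404 + (0.51/6)·(k1 + 2k2 + 2k3 + k4) = 1.456992
y(2.02) ≈ 1.4570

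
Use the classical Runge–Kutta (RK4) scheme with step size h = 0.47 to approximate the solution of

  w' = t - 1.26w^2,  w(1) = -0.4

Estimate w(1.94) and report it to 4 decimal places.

0.7909

RK4: k1 = f(t_n, w_n); k2 = f(t_n + h/2, w_n + (h/2)·k1); k3 = f(t_n + h/2, w_n + (h/2)·k2); k4 = f(t_n + h, w_n + h·k3); w_{n+1} = w_n + (h/6)·(k1 + 2k2 + 2k3 + k4).
t=1.000000, w=-0.400000:
  k1 = f(1.000000, -0.400000) = 0.798400
  k2 = f(1.235000, -0.212376) = 1.178170
  k3 = f(1.235000, -0.123130) = 1.215897
  k4 = f(1.470000, 0.171472) = 1.432953
  w ← -0.400000 + (0.47/6)·(k1 + 2k2 + 2k3 + k4) = 0.149860
t=1.470000, w=0.149860:
  k1 = f(1.470000, 0.149860) = 1.441703
  k2 = f(1.705000, 0.488660) = 1.404126
  k3 = f(1.705000, 0.479829) = 1.414902
  k4 = f(1.940000, 0.814864) = 1.103356
  w ← 0.149860 + (0.47/6)·(k1 + 2k2 + 2k3 + k4) = 0.790871
w(1.94) ≈ 0.7909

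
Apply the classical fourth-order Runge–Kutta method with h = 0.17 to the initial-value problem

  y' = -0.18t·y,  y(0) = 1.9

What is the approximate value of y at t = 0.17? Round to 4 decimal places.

RK4: k1 = f(t_n, y_n); k2 = f(t_n + h/2, y_n + (h/2)·k1); k3 = f(t_n + h/2, y_n + (h/2)·k2); k4 = f(t_n + h, y_n + h·k3); y_{n+1} = y_n + (h/6)·(k1 + 2k2 + 2k3 + k4).
t=0.000000, y=1.900000:
  k1 = f(0.000000, 1.900000) = 0.000000
  k2 = f(0.085000, 1.900000) = -0.029070
  k3 = f(0.085000, 1.897529) = -0.029032
  k4 = f(0.170000, 1.895065) = -0.057989
  y ← 1.900000 + (0.17/6)·(k1 + 2k2 + 2k3 + k4) = 1.895065
y(0.17) ≈ 1.8951

1.8951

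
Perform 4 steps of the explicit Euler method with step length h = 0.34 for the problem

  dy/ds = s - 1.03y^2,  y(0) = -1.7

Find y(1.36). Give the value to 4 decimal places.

Euler: y_{n+1} = y_n + h·f(s_n, y_n).
s=0.000000, y=-1.700000: f=-2.976700 → y ← -1.700000 + 0.34·(-2.976700) = -2.712078
s=0.340000, y=-2.712078: f=-7.236028 → y ← -2.712078 + 0.34·(-7.236028) = -5.172328
s=0.680000, y=-5.172328: f=-26.875561 → y ← -5.172328 + 0.34·(-26.875561) = -14.310018
s=1.020000, y=-14.310018: f=-209.899927 → y ← -14.310018 + 0.34·(-209.899927) = -85.675994
y(1.36) ≈ -85.6760

-85.6760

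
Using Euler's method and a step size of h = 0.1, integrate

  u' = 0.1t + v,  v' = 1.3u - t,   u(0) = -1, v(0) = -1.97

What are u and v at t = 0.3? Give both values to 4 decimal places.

Euler on (u,v): u_{n+1} = u_n + h·u', v_{n+1} = v_n + h·v'.
0.000000: (-1.000000, -1.970000); f=(-1.970000, -1.300000) → (-1.197000, -2.100000)
0.100000: (-1.197000, -2.100000); f=(-2.090000, -1.656100) → (-1.406000, -2.265610)
0.200000: (-1.406000, -2.265610); f=(-2.245610, -2.027800) → (-1.630561, -2.468390)
(u(0.3), v(0.3)) ≈ (-1.6306, -2.4684)

-1.6306, -2.4684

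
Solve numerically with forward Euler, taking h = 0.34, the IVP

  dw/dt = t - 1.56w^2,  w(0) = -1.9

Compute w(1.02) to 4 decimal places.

Euler: w_{n+1} = w_n + h·f(t_n, w_n).
t=0.000000, w=-1.900000: f=-5.631600 → w ← -1.900000 + 0.34·(-5.631600) = -3.814744
t=0.340000, w=-3.814744: f=-22.361544 → w ← -3.814744 + 0.34·(-22.361544) = -11.417669
t=0.680000, w=-11.417669: f=-202.686536 → w ← -11.417669 + 0.34·(-202.686536) = -80.331091
w(1.02) ≈ -80.3311

-80.3311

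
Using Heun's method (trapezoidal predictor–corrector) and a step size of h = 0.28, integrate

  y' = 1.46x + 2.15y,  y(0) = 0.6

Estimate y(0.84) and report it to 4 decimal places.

Heun: k1 = f(x_n, y_n); k2 = f(x_n + h, y_n + h·k1); y_{n+1} = y_n + (h/2)·(k1 + k2).
x=0.000000, y=0.600000:
  k1 = f(0.000000, 0.600000) = 1.290000
  k2 = f(0.280000, 0.961200) = 2.475380
  y ← 0.600000 + (0.28/2)·(1.290000 + 2.475380) = 1.127153
x=0.280000, y=1.127153:
  k1 = f(0.280000, 1.127153) = 2.832179
  k2 = f(0.560000, 1.920163) = 4.945951
  y ← 1.127153 + (0.28/2)·(2.832179 + 4.945951) = 2.216092
x=0.560000, y=2.216092:
  k1 = f(0.560000, 2.216092) = 5.582197
  k2 = f(0.840000, 3.779107) = 9.351479
  y ← 2.216092 + (0.28/2)·(5.582197 + 9.351479) = 4.306806
y(0.84) ≈ 4.3068

4.3068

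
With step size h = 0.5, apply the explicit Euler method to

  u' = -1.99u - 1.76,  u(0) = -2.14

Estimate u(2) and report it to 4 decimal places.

Euler: u_{n+1} = u_n + h·f(x_n, u_n).
x=0.000000, u=-2.140000: f=2.498600 → u ← -2.140000 + 0.5·2.498600 = -0.890700
x=0.500000, u=-0.890700: f=0.012493 → u ← -0.890700 + 0.5·0.012493 = -0.884454
x=1.000000, u=-0.884454: f=0.000062 → u ← -0.884454 + 0.5·0.000062 = -0.884422
x=1.500000, u=-0.884422: f=0.000000 → u ← -0.884422 + 0.5·0.000000 = -0.884422
u(2) ≈ -0.8844

-0.8844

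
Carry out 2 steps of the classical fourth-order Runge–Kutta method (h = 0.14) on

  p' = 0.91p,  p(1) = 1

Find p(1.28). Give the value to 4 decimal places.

1.2902

RK4: k1 = f(t_n, p_n); k2 = f(t_n + h/2, p_n + (h/2)·k1); k3 = f(t_n + h/2, p_n + (h/2)·k2); k4 = f(t_n + h, p_n + h·k3); p_{n+1} = p_n + (h/6)·(k1 + 2k2 + 2k3 + k4).
t=1.000000, p=1.000000:
  k1 = f(1.000000, 1.000000) = 0.910000
  k2 = f(1.070000, 1.063700) = 0.967967
  k3 = f(1.070000, 1.067758) = 0.971659
  k4 = f(1.140000, 1.136032) = 1.033789
  p ← 1.000000 + (0.14/6)·(k1 + 2k2 + 2k3 + k4) = 1.135871
t=1.140000, p=1.135871:
  k1 = f(1.140000, 1.135871) = 1.033643
  k2 = f(1.210000, 1.208226) = 1.099486
  k3 = f(1.210000, 1.212835) = 1.103680
  k4 = f(1.280000, 1.290386) = 1.174251
  p ← 1.135871 + (0.14/6)·(k1 + 2k2 + 2k3 + k4) = 1.290203
p(1.28) ≈ 1.2902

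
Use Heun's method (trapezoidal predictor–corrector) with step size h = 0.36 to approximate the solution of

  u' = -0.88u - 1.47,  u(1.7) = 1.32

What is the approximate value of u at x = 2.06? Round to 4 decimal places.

0.5227

Heun: k1 = f(x_n, u_n); k2 = f(x_n + h, u_n + h·k1); u_{n+1} = u_n + (h/2)·(k1 + k2).
x=1.700000, u=1.320000:
  k1 = f(1.700000, 1.320000) = -2.631600
  k2 = f(2.060000, 0.372624) = -1.797909
  u ← 1.320000 + (0.36/2)·(-2.631600 + (-1.797909)) = 0.522688
u(2.06) ≈ 0.5227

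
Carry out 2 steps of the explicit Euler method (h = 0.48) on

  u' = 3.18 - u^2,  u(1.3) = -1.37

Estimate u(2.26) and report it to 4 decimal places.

Euler: u_{n+1} = u_n + h·f(t_n, u_n).
t=1.300000, u=-1.370000: f=1.303100 → u ← -1.370000 + 0.48·1.303100 = -0.744512
t=1.780000, u=-0.744512: f=2.625702 → u ← -0.744512 + 0.48·2.625702 = 0.515825
u(2.26) ≈ 0.5158

0.5158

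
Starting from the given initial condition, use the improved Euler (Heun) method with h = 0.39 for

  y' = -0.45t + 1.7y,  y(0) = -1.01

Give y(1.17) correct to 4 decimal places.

Heun: k1 = f(t_n, y_n); k2 = f(t_n + h, y_n + h·k1); y_{n+1} = y_n + (h/2)·(k1 + k2).
t=0.000000, y=-1.010000:
  k1 = f(0.000000, -1.010000) = -1.717000
  k2 = f(0.390000, -1.679630) = -3.030871
  y ← -1.010000 + (0.39/2)·(-1.717000 + (-3.030871)) = -1.935835
t=0.390000, y=-1.935835:
  k1 = f(0.390000, -1.935835) = -3.466419
  k2 = f(0.780000, -3.287738) = -5.940155
  y ← -1.935835 + (0.39/2)·(-3.466419 + (-5.940155)) = -3.770117
t=0.780000, y=-3.770117:
  k1 = f(0.780000, -3.770117) = -6.760199
  k2 = f(1.170000, -6.406594) = -11.417710
  y ← -3.770117 + (0.39/2)·(-6.760199 + (-11.417710)) = -7.314809
y(1.17) ≈ -7.3148

-7.3148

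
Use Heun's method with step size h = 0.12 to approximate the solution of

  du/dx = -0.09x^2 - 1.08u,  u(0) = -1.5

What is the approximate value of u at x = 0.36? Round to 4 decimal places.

Heun: k1 = f(x_n, u_n); k2 = f(x_n + h, u_n + h·k1); u_{n+1} = u_n + (h/2)·(k1 + k2).
x=0.000000, u=-1.500000:
  k1 = f(0.000000, -1.500000) = 1.620000
  k2 = f(0.120000, -1.305600) = 1.408752
  u ← -1.500000 + (0.12/2)·(1.620000 + 1.408752) = -1.318275
x=0.120000, u=-1.318275:
  k1 = f(0.120000, -1.318275) = 1.422441
  k2 = f(0.240000, -1.147582) = 1.234205
  u ← -1.318275 + (0.12/2)·(1.422441 + 1.234205) = -1.158876
x=0.240000, u=-1.158876:
  k1 = f(0.240000, -1.158876) = 1.246402
  k2 = f(0.360000, -1.009308) = 1.078389
  u ← -1.158876 + (0.12/2)·(1.246402 + 1.078389) = -1.019389
u(0.36) ≈ -1.0194

-1.0194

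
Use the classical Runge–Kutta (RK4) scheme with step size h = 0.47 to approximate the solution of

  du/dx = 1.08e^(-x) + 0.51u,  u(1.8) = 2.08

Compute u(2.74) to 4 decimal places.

RK4: k1 = f(x_n, u_n); k2 = f(x_n + h/2, u_n + (h/2)·k1); k3 = f(x_n + h/2, u_n + (h/2)·k2); k4 = f(x_n + h, u_n + h·k3); u_{n+1} = u_n + (h/6)·(k1 + 2k2 + 2k3 + k4).
x=1.800000, u=2.080000:
  k1 = f(1.800000, 2.080000) = 1.239323
  k2 = f(2.035000, 2.371241) = 1.350468
  k3 = f(2.035000, 2.397360) = 1.363788
  k4 = f(2.270000, 2.720981) = 1.499277
  u ← 2.080000 + (0.47/6)·(k1 + 2k2 + 2k3 + k4) = 2.719757
x=2.270000, u=2.719757:
  k1 = f(2.270000, 2.719757) = 1.498653
  k2 = f(2.505000, 3.071941) = 1.654899
  k3 = f(2.505000, 3.108659) = 1.673625
  k4 = f(2.740000, 3.506361) = 1.857980
  u ← 2.719757 + (0.47/6)·(k1 + 2k2 + 2k3 + k4) = 3.504162
u(2.74) ≈ 3.5042

3.5042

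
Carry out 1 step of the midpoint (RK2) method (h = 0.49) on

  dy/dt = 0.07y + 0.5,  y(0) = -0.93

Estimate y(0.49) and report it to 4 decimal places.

-0.7132

Midpoint: k1 = f(t_n, y_n); k2 = f(t_n + h/2, y_n + (h/2)·k1); y_{n+1} = y_n + h·k2.
t=0.000000, y=-0.930000:
  k1 = f(0.000000, -0.930000) = 0.434900
  k2 = f(0.245000, -0.823450) = 0.442359
  y ← -0.930000 + 0.49·0.442359 = -0.713244
y(0.49) ≈ -0.7132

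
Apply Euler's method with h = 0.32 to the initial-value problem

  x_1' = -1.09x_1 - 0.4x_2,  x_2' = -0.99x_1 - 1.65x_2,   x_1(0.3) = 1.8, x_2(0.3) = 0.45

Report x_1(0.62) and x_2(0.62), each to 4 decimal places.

Euler on (x_1,x_2): x_1_{n+1} = x_1_n + h·x_1', x_2_{n+1} = x_2_n + h·x_2'.
0.300000: (1.800000, 0.450000); f=(-2.142000, -2.524500) → (1.114560, -0.357840)
(x_1(0.62), x_2(0.62)) ≈ (1.1146, -0.3578)

1.1146, -0.3578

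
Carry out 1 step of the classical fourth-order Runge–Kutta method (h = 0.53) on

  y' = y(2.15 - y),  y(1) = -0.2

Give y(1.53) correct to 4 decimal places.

RK4: k1 = f(x_n, y_n); k2 = f(x_n + h/2, y_n + (h/2)·k1); k3 = f(x_n + h/2, y_n + (h/2)·k2); k4 = f(x_n + h, y_n + h·k3); y_{n+1} = y_n + (h/6)·(k1 + 2k2 + 2k3 + k4).
x=1.000000, y=-0.200000:
  k1 = f(1.000000, -0.200000) = -0.470000
  k2 = f(1.265000, -0.324550) = -0.803115
  k3 = f(1.265000, -0.412826) = -1.058000
  k4 = f(1.530000, -0.760740) = -2.214316
  y ← -0.200000 + (0.53/6)·(k1 + 2k2 + 2k3 + k4) = -0.765912
y(1.53) ≈ -0.7659

-0.7659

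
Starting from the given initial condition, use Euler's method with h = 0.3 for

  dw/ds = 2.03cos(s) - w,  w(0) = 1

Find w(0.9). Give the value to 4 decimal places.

1.5513

Euler: w_{n+1} = w_n + h·f(s_n, w_n).
s=0.000000, w=1.000000: f=1.030000 → w ← 1.000000 + 0.3·1.030000 = 1.309000
s=0.300000, w=1.309000: f=0.630333 → w ← 1.309000 + 0.3·0.630333 = 1.498100
s=0.600000, w=1.498100: f=0.177331 → w ← 1.498100 + 0.3·0.177331 = 1.551299
w(0.9) ≈ 1.5513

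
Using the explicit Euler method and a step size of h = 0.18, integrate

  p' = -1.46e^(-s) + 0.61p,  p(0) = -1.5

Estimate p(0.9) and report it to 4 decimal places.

Euler: p_{n+1} = p_n + h·f(s_n, p_n).
s=0.000000, p=-1.500000: f=-2.375000 → p ← -1.500000 + 0.18·(-2.375000) = -1.927500
s=0.180000, p=-1.927500: f=-2.395270 → p ← -1.927500 + 0.18·(-2.395270) = -2.358649
s=0.360000, p=-2.358649: f=-2.457383 → p ← -2.358649 + 0.18·(-2.457383) = -2.800977
s=0.540000, p=-2.800977: f=-2.559409 → p ← -2.800977 + 0.18·(-2.559409) = -3.261671
s=0.720000, p=-3.261671: f=-2.700278 → p ← -3.261671 + 0.18·(-2.700278) = -3.747721
p(0.9) ≈ -3.7477

-3.7477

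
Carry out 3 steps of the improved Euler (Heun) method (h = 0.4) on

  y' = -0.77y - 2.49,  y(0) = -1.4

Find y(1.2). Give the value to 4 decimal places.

Heun: k1 = f(x_n, y_n); k2 = f(x_n + h, y_n + h·k1); y_{n+1} = y_n + (h/2)·(k1 + k2).
x=0.000000, y=-1.400000:
  k1 = f(0.000000, -1.400000) = -1.412000
  k2 = f(0.400000, -1.964800) = -0.977104
  y ← -1.400000 + (0.4/2)·(-1.412000 + (-0.977104)) = -1.877821
x=0.400000, y=-1.877821:
  k1 = f(0.400000, -1.877821) = -1.044078
  k2 = f(0.800000, -2.295452) = -0.722502
  y ← -1.877821 + (0.4/2)·(-1.044078 + (-0.722502)) = -2.231137
x=0.800000, y=-2.231137:
  k1 = f(0.800000, -2.231137) = -0.772025
  k2 = f(1.200000, -2.539947) = -0.534241
  y ← -2.231137 + (0.4/2)·(-0.772025 + (-0.534241)) = -2.492390
y(1.2) ≈ -2.4924

-2.4924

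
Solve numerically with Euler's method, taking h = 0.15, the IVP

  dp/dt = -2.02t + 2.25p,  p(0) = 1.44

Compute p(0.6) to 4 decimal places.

Euler: p_{n+1} = p_n + h·f(t_n, p_n).
t=0.000000, p=1.440000: f=3.240000 → p ← 1.440000 + 0.15·3.240000 = 1.926000
t=0.150000, p=1.926000: f=4.030500 → p ← 1.926000 + 0.15·4.030500 = 2.530575
t=0.300000, p=2.530575: f=5.087794 → p ← 2.530575 + 0.15·5.087794 = 3.293744
t=0.450000, p=3.293744: f=6.501924 → p ← 3.293744 + 0.15·6.501924 = 4.269033
p(0.6) ≈ 4.2690

4.2690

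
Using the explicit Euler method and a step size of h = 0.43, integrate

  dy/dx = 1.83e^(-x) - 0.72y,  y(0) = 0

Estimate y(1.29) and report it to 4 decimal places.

Euler: y_{n+1} = y_n + h·f(x_n, y_n).
x=0.000000, y=0.000000: f=1.830000 → y ← 0.000000 + 0.43·1.830000 = 0.786900
x=0.430000, y=0.786900: f=0.623864 → y ← 0.786900 + 0.43·0.623864 = 1.055161
x=0.860000, y=1.055161: f=0.014670 → y ← 1.055161 + 0.43·0.014670 = 1.061470
y(1.29) ≈ 1.0615

1.0615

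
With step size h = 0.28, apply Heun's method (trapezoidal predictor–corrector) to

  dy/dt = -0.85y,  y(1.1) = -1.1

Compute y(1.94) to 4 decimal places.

-0.5430

Heun: k1 = f(t_n, y_n); k2 = f(t_n + h, y_n + h·k1); y_{n+1} = y_n + (h/2)·(k1 + k2).
t=1.100000, y=-1.100000:
  k1 = f(1.100000, -1.100000) = 0.935000
  k2 = f(1.380000, -0.838200) = 0.712470
  y ← -1.100000 + (0.28/2)·(0.935000 + 0.712470) = -0.869354
t=1.380000, y=-0.869354:
  k1 = f(1.380000, -0.869354) = 0.738951
  k2 = f(1.660000, -0.662448) = 0.563081
  y ← -0.869354 + (0.28/2)·(0.738951 + 0.563081) = -0.687070
t=1.660000, y=-0.687070:
  k1 = f(1.660000, -0.687070) = 0.584009
  k2 = f(1.940000, -0.523547) = 0.445015
  y ← -0.687070 + (0.28/2)·(0.584009 + 0.445015) = -0.543006
y(1.94) ≈ -0.5430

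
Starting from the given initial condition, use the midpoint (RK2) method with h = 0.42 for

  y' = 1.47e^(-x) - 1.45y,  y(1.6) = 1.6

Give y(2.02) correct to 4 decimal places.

Midpoint: k1 = f(x_n, y_n); k2 = f(x_n + h/2, y_n + (h/2)·k1); y_{n+1} = y_n + h·k2.
x=1.600000, y=1.600000:
  k1 = f(1.600000, 1.600000) = -2.023212
  k2 = f(1.810000, 1.175125) = -1.463360
  y ← 1.600000 + 0.42·(-1.463360) = 0.985389
y(2.02) ≈ 0.9854

0.9854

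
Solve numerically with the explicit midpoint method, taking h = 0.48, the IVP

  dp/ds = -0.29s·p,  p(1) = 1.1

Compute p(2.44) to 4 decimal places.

Midpoint: k1 = f(s_n, p_n); k2 = f(s_n + h/2, p_n + (h/2)·k1); p_{n+1} = p_n + h·k2.
s=1.000000, p=1.100000:
  k1 = f(1.000000, 1.100000) = -0.319000
  k2 = f(1.240000, 1.023440) = -0.368029
  p ← 1.100000 + 0.48·(-0.368029) = 0.923346
s=1.480000, p=0.923346:
  k1 = f(1.480000, 0.923346) = -0.396300
  k2 = f(1.720000, 0.828234) = -0.413123
  p ← 0.923346 + 0.48·(-0.413123) = 0.725047
s=1.960000, p=0.725047:
  k1 = f(1.960000, 0.725047) = -0.412117
  k2 = f(2.200000, 0.626139) = -0.399477
  p ← 0.725047 + 0.48·(-0.399477) = 0.533298
p(2.44) ≈ 0.5333

0.5333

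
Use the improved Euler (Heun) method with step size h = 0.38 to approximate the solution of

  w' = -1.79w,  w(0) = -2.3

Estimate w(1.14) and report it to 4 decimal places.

Heun: k1 = f(x_n, w_n); k2 = f(x_n + h, w_n + h·k1); w_{n+1} = w_n + (h/2)·(k1 + k2).
x=0.000000, w=-2.300000:
  k1 = f(0.000000, -2.300000) = 4.117000
  k2 = f(0.380000, -0.735540) = 1.316617
  w ← -2.300000 + (0.38/2)·(4.117000 + 1.316617) = -1.267613
x=0.380000, w=-1.267613:
  k1 = f(0.380000, -1.267613) = 2.269027
  k2 = f(0.760000, -0.405383) = 0.725635
  w ← -1.267613 + (0.38/2)·(2.269027 + 0.725635) = -0.698627
x=0.760000, w=-0.698627:
  k1 = f(0.760000, -0.698627) = 1.250543
  k2 = f(1.140000, -0.223421) = 0.399923
  w ← -0.698627 + (0.38/2)·(1.250543 + 0.399923) = -0.385039
w(1.14) ≈ -0.3850

-0.3850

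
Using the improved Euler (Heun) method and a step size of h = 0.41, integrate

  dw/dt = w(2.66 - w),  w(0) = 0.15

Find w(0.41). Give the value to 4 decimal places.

Heun: k1 = f(t_n, w_n); k2 = f(t_n + h, w_n + h·k1); w_{n+1} = w_n + (h/2)·(k1 + k2).
t=0.000000, w=0.150000:
  k1 = f(0.000000, 0.150000) = 0.376500
  k2 = f(0.410000, 0.304365) = 0.716973
  w ← 0.150000 + (0.41/2)·(0.376500 + 0.716973) = 0.374162
w(0.41) ≈ 0.3742

0.3742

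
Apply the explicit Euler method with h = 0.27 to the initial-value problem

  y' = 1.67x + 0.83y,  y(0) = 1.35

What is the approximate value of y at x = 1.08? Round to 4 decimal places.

3.8768

Euler: y_{n+1} = y_n + h·f(x_n, y_n).
x=0.000000, y=1.350000: f=1.120500 → y ← 1.350000 + 0.27·1.120500 = 1.652535
x=0.270000, y=1.652535: f=1.822504 → y ← 1.652535 + 0.27·1.822504 = 2.144611
x=0.540000, y=2.144611: f=2.681827 → y ← 2.144611 + 0.27·2.681827 = 2.868704
x=0.810000, y=2.868704: f=3.733725 → y ← 2.868704 + 0.27·3.733725 = 3.876810
y(1.08) ≈ 3.8768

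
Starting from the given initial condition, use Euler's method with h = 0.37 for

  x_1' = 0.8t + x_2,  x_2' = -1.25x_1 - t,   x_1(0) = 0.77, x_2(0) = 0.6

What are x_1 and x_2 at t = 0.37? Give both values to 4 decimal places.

0.9920, 0.2439

Euler on (x_1,x_2): x_1_{n+1} = x_1_n + h·x_1', x_2_{n+1} = x_2_n + h·x_2'.
0.000000: (0.770000, 0.600000); f=(0.600000, -0.962500) → (0.992000, 0.243875)
(x_1(0.37), x_2(0.37)) ≈ (0.9920, 0.2439)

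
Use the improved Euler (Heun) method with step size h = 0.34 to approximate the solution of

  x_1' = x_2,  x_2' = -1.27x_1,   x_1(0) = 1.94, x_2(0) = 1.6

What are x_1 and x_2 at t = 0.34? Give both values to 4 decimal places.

2.3416, 0.6449

Heun on (x_1,x_2): k1 = f(t_n, state_n); k2 = f(t_n + h, state_n + h·k1); state_{n+1} = state_n + (h/2)·(k1 + k2).
0.000000: (1.940000, 1.600000)
  k1 = (1.600000, -2.463800)
  predictor → (2.484000, 0.762308)
  k2 = (0.762308, -3.154680)
  → (2.341592, 0.644858)
(x_1(0.34), x_2(0.34)) ≈ (2.3416, 0.6449)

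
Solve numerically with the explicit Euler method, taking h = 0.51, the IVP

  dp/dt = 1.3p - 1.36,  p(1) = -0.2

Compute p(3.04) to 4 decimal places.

Euler: p_{n+1} = p_n + h·f(t_n, p_n).
t=1.000000, p=-0.200000: f=-1.620000 → p ← -0.200000 + 0.51·(-1.620000) = -1.026200
t=1.510000, p=-1.026200: f=-2.694060 → p ← -1.026200 + 0.51·(-2.694060) = -2.400171
t=2.020000, p=-2.400171: f=-4.480222 → p ← -2.400171 + 0.51·(-4.480222) = -4.685084
t=2.530000, p=-4.685084: f=-7.450609 → p ← -4.685084 + 0.51·(-7.450609) = -8.484894
p(3.04) ≈ -8.4849

-8.4849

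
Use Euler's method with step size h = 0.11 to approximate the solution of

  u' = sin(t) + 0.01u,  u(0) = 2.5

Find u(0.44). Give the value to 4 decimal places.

Euler: u_{n+1} = u_n + h·f(t_n, u_n).
t=0.000000, u=2.500000: f=0.025000 → u ← 2.500000 + 0.11·0.025000 = 2.502750
t=0.110000, u=2.502750: f=0.134806 → u ← 2.502750 + 0.11·0.134806 = 2.517579
t=0.220000, u=2.517579: f=0.243405 → u ← 2.517579 + 0.11·0.243405 = 2.544353
t=0.330000, u=2.544353: f=0.349487 → u ← 2.544353 + 0.11·0.349487 = 2.582797
u(0.44) ≈ 2.5828

2.5828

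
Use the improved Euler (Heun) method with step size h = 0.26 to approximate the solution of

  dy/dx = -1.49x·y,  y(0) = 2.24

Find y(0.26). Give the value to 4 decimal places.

Heun: k1 = f(x_n, y_n); k2 = f(x_n + h, y_n + h·k1); y_{n+1} = y_n + (h/2)·(k1 + k2).
x=0.000000, y=2.240000:
  k1 = f(0.000000, 2.240000) = 0.000000
  k2 = f(0.260000, 2.240000) = -0.867776
  y ← 2.240000 + (0.26/2)·(0.000000 + (-0.867776)) = 2.127189
y(0.26) ≈ 2.1272

2.1272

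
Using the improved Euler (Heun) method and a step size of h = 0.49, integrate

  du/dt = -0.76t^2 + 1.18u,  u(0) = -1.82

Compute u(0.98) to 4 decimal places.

-5.8716

Heun: k1 = f(t_n, u_n); k2 = f(t_n + h, u_n + h·k1); u_{n+1} = u_n + (h/2)·(k1 + k2).
t=0.000000, u=-1.820000:
  k1 = f(0.000000, -1.820000) = -2.147600
  k2 = f(0.490000, -2.872324) = -3.571818
  u ← -1.820000 + (0.49/2)·(-2.147600 + (-3.571818)) = -3.221257
t=0.490000, u=-3.221257:
  k1 = f(0.490000, -3.221257) = -3.983560
  k2 = f(0.980000, -5.173202) = -6.834282
  u ← -3.221257 + (0.49/2)·(-3.983560 + (-6.834282)) = -5.871629
u(0.98) ≈ -5.8716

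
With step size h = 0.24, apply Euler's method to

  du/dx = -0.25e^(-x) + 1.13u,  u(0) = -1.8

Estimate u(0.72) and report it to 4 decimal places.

-3.8916

Euler: u_{n+1} = u_n + h·f(x_n, u_n).
x=0.000000, u=-1.800000: f=-2.284000 → u ← -1.800000 + 0.24·(-2.284000) = -2.348160
x=0.240000, u=-2.348160: f=-2.850078 → u ← -2.348160 + 0.24·(-2.850078) = -3.032179
x=0.480000, u=-3.032179: f=-3.581058 → u ← -3.032179 + 0.24·(-3.581058) = -3.891633
u(0.72) ≈ -3.8916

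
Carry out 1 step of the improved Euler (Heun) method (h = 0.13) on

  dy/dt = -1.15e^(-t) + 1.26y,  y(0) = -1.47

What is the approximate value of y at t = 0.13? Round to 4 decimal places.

-1.8831

Heun: k1 = f(t_n, y_n); k2 = f(t_n + h, y_n + h·k1); y_{n+1} = y_n + (h/2)·(k1 + k2).
t=0.000000, y=-1.470000:
  k1 = f(0.000000, -1.470000) = -3.002200
  k2 = f(0.130000, -1.860286) = -3.353770
  y ← -1.470000 + (0.13/2)·(-3.002200 + (-3.353770)) = -1.883138
y(0.13) ≈ -1.8831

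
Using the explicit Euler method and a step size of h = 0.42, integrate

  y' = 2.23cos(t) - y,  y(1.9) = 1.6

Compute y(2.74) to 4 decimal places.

Euler: y_{n+1} = y_n + h·f(t_n, y_n).
t=1.900000, y=1.600000: f=-2.320936 → y ← 1.600000 + 0.42·(-2.320936) = 0.625207
t=2.320000, y=0.625207: f=-2.143962 → y ← 0.625207 + 0.42·(-2.143962) = -0.275257
y(2.74) ≈ -0.2753

-0.2753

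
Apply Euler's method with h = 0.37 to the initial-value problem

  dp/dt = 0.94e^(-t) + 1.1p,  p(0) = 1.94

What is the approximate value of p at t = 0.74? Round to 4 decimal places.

4.5701

Euler: p_{n+1} = p_n + h·f(t_n, p_n).
t=0.000000, p=1.940000: f=3.074000 → p ← 1.940000 + 0.37·3.074000 = 3.077380
t=0.370000, p=3.077380: f=4.034408 → p ← 3.077380 + 0.37·4.034408 = 4.570111
p(0.74) ≈ 4.5701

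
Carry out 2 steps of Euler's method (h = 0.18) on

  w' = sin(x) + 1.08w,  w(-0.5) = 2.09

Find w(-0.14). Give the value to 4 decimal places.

2.8219

Euler: w_{n+1} = w_n + h·f(x_n, w_n).
x=-0.500000, w=2.090000: f=1.777774 → w ← 2.090000 + 0.18·1.777774 = 2.409999
x=-0.320000, w=2.409999: f=2.288233 → w ← 2.409999 + 0.18·2.288233 = 2.821881
w(-0.14) ≈ 2.8219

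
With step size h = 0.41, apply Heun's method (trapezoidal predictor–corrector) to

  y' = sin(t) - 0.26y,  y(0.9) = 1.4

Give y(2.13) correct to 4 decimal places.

Heun: k1 = f(t_n, y_n); k2 = f(t_n + h, y_n + h·k1); y_{n+1} = y_n + (h/2)·(k1 + k2).
t=0.900000, y=1.400000:
  k1 = f(0.900000, 1.400000) = 0.419327
  k2 = f(1.310000, 1.571924) = 0.557485
  y ← 1.400000 + (0.41/2)·(0.419327 + 0.557485) = 1.600246
t=1.310000, y=1.600246:
  k1 = f(1.310000, 1.600246) = 0.550121
  k2 = f(1.720000, 1.825796) = 0.514183
  y ← 1.600246 + (0.41/2)·(0.550121 + 0.514183) = 1.818429
t=1.720000, y=1.818429:
  k1 = f(1.720000, 1.818429) = 0.516098
  k2 = f(2.130000, 2.030029) = 0.319870
  y ← 1.818429 + (0.41/2)·(0.516098 + 0.319870) = 1.989802
y(2.13) ≈ 1.9898

1.9898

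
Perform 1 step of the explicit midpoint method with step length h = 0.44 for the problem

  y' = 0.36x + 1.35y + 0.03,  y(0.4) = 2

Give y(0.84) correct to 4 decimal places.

Midpoint: k1 = f(x_n, y_n); k2 = f(x_n + h/2, y_n + (h/2)·k1); y_{n+1} = y_n + h·k2.
x=0.400000, y=2.000000:
  k1 = f(0.400000, 2.000000) = 2.874000
  k2 = f(0.620000, 2.632280) = 3.806778
  y ← 2.000000 + 0.44·3.806778 = 3.674982
y(0.84) ≈ 3.6750

3.6750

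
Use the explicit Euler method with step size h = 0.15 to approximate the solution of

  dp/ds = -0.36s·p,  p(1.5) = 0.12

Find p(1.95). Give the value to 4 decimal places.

Euler: p_{n+1} = p_n + h·f(s_n, p_n).
s=1.500000, p=0.120000: f=-0.064800 → p ← 0.120000 + 0.15·(-0.064800) = 0.110280
s=1.650000, p=0.110280: f=-0.065506 → p ← 0.110280 + 0.15·(-0.065506) = 0.100454
s=1.800000, p=0.100454: f=-0.065094 → p ← 0.100454 + 0.15·(-0.065094) = 0.090690
p(1.95) ≈ 0.0907

0.0907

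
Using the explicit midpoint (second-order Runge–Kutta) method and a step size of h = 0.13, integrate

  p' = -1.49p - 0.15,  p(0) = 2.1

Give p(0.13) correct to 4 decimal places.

1.7150

Midpoint: k1 = f(t_n, p_n); k2 = f(t_n + h/2, p_n + (h/2)·k1); p_{n+1} = p_n + h·k2.
t=0.000000, p=2.100000:
  k1 = f(0.000000, 2.100000) = -3.279000
  k2 = f(0.065000, 1.886865) = -2.961429
  p ← 2.100000 + 0.13·(-2.961429) = 1.715014
p(0.13) ≈ 1.7150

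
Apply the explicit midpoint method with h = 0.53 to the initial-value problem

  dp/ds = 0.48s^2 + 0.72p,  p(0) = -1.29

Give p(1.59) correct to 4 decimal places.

-3.1761

Midpoint: k1 = f(s_n, p_n); k2 = f(s_n + h/2, p_n + (h/2)·k1); p_{n+1} = p_n + h·k2.
s=0.000000, p=-1.290000:
  k1 = f(0.000000, -1.290000) = -0.928800
  k2 = f(0.265000, -1.536132) = -1.072307
  p ← -1.290000 + 0.53·(-1.072307) = -1.858323
s=0.530000, p=-1.858323:
  k1 = f(0.530000, -1.858323) = -1.203160
  k2 = f(0.795000, -2.177160) = -1.264183
  p ← -1.858323 + 0.53·(-1.264183) = -2.528340
s=1.060000, p=-2.528340:
  k1 = f(1.060000, -2.528340) = -1.281077
  k2 = f(1.325000, -2.867825) = -1.222134
  p ← -2.528340 + 0.53·(-1.222134) = -3.176071
p(1.59) ≈ -3.1761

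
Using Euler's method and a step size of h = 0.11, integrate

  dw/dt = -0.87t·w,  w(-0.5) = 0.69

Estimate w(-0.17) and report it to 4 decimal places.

0.7701

Euler: w_{n+1} = w_n + h·f(t_n, w_n).
t=-0.500000, w=0.690000: f=0.300150 → w ← 0.690000 + 0.11·0.300150 = 0.723016
t=-0.390000, w=0.723016: f=0.245319 → w ← 0.723016 + 0.11·0.245319 = 0.750002
t=-0.280000, w=0.750002: f=0.182700 → w ← 0.750002 + 0.11·0.182700 = 0.770099
w(-0.17) ≈ 0.7701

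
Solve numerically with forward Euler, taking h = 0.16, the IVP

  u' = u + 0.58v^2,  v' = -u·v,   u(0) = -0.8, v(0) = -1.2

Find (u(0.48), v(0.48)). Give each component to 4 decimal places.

Euler on (u,v): u_{n+1} = u_n + h·u', v_{n+1} = v_n + h·v'.
0.000000: (-0.800000, -1.200000); f=(0.035200, -0.960000) → (-0.794368, -1.353600)
0.160000: (-0.794368, -1.353600); f=(0.268327, -1.075257) → (-0.751436, -1.525641)
0.320000: (-0.751436, -1.525641); f=(0.598561, -1.146421) → (-0.655666, -1.709068)
(u(0.48), v(0.48)) ≈ (-0.6557, -1.7091)

-0.6557, -1.7091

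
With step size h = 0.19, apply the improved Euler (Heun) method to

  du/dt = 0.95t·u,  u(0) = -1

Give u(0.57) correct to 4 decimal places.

-1.1662

Heun: k1 = f(t_n, u_n); k2 = f(t_n + h, u_n + h·k1); u_{n+1} = u_n + (h/2)·(k1 + k2).
t=0.000000, u=-1.000000:
  k1 = f(0.000000, -1.000000) = 0.000000
  k2 = f(0.190000, -1.000000) = -0.180500
  u ← -1.000000 + (0.19/2)·(0.000000 + (-0.180500)) = -1.017148
t=0.190000, u=-1.017148:
  k1 = f(0.190000, -1.017148) = -0.183595
  k2 = f(0.380000, -1.052031) = -0.379783
  u ← -1.017148 + (0.19/2)·(-0.183595 + (-0.379783)) = -1.070668
t=0.380000, u=-1.070668:
  k1 = f(0.380000, -1.070668) = -0.386511
  k2 = f(0.570000, -1.144106) = -0.619533
  u ← -1.070668 + (0.19/2)·(-0.386511 + (-0.619533)) = -1.166243
u(0.57) ≈ -1.1662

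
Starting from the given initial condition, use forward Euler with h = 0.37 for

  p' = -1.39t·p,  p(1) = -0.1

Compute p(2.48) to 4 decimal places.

0.0001

Euler: p_{n+1} = p_n + h·f(t_n, p_n).
t=1.000000, p=-0.100000: f=0.139000 → p ← -0.100000 + 0.37·0.139000 = -0.048570
t=1.370000, p=-0.048570: f=0.092492 → p ← -0.048570 + 0.37·0.092492 = -0.014348
t=1.740000, p=-0.014348: f=0.034702 → p ← -0.014348 + 0.37·0.034702 = -0.001508
t=2.110000, p=-0.001508: f=0.004424 → p ← -0.001508 + 0.37·0.004424 = 0.000128
p(2.48) ≈ 0.0001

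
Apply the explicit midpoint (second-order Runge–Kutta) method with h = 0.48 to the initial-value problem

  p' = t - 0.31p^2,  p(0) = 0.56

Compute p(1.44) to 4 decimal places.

Midpoint: k1 = f(t_n, p_n); k2 = f(t_n + h/2, p_n + (h/2)·k1); p_{n+1} = p_n + h·k2.
t=0.000000, p=0.560000:
  k1 = f(0.000000, 0.560000) = -0.097216
  k2 = f(0.240000, 0.536668) = 0.150716
  p ← 0.560000 + 0.48·0.150716 = 0.632344
t=0.480000, p=0.632344:
  k1 = f(0.480000, 0.632344) = 0.356044
  k2 = f(0.720000, 0.717794) = 0.560279
  p ← 0.632344 + 0.48·0.560279 = 0.901278
t=0.960000, p=0.901278:
  k1 = f(0.960000, 0.901278) = 0.708187
  k2 = f(1.200000, 1.071242) = 0.844256
  p ← 0.901278 + 0.48·0.844256 = 1.306521
p(1.44) ≈ 1.3065

1.3065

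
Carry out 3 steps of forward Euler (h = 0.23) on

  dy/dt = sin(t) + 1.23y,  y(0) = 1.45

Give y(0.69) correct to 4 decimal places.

Euler: y_{n+1} = y_n + h·f(t_n, y_n).
t=0.000000, y=1.450000: f=1.783500 → y ← 1.450000 + 0.23·1.783500 = 1.860205
t=0.230000, y=1.860205: f=2.516030 → y ← 1.860205 + 0.23·2.516030 = 2.438892
t=0.460000, y=2.438892: f=3.443785 → y ← 2.438892 + 0.23·3.443785 = 3.230962
y(0.69) ≈ 3.2310

3.2310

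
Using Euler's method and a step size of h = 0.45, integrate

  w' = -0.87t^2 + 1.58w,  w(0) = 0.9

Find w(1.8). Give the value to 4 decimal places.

6.2252

Euler: w_{n+1} = w_n + h·f(t_n, w_n).
t=0.000000, w=0.900000: f=1.422000 → w ← 0.900000 + 0.45·1.422000 = 1.539900
t=0.450000, w=1.539900: f=2.256867 → w ← 1.539900 + 0.45·2.256867 = 2.555490
t=0.900000, w=2.555490: f=3.332974 → w ← 2.555490 + 0.45·3.332974 = 4.055329
t=1.350000, w=4.055329: f=4.821844 → w ← 4.055329 + 0.45·4.821844 = 6.225159
w(1.8) ≈ 6.2252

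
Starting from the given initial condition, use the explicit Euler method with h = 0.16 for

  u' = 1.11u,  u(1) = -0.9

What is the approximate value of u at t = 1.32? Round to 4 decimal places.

-1.2481

Euler: u_{n+1} = u_n + h·f(t_n, u_n).
t=1.000000, u=-0.900000: f=-0.999000 → u ← -0.900000 + 0.16·(-0.999000) = -1.059840
t=1.160000, u=-1.059840: f=-1.176422 → u ← -1.059840 + 0.16·(-1.176422) = -1.248068
u(1.32) ≈ -1.2481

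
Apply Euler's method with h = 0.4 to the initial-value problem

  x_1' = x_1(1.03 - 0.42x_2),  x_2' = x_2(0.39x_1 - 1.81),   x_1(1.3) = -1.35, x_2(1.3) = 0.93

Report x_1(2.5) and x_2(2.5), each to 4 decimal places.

-3.3552, -0.0001

Euler on (x_1,x_2): x_1_{n+1} = x_1_n + h·x_1', x_2_{n+1} = x_2_n + h·x_2'.
1.300000: (-1.350000, 0.930000); f=(-0.863190, -2.172945) → (-1.695276, 0.060822)
1.700000: (-1.695276, 0.060822); f=(-1.702828, -0.150301) → (-2.376407, 0.000702)
2.100000: (-2.376407, 0.000702); f=(-2.446999, -0.001920) → (-3.355207, -0.000066)
(x_1(2.5), x_2(2.5)) ≈ (-3.3552, -0.0001)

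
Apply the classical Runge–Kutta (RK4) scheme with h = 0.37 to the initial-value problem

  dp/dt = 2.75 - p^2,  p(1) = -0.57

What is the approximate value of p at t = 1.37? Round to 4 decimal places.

0.4129

RK4: k1 = f(t_n, p_n); k2 = f(t_n + h/2, p_n + (h/2)·k1); k3 = f(t_n + h/2, p_n + (h/2)·k2); k4 = f(t_n + h, p_n + h·k3); p_{n+1} = p_n + (h/6)·(k1 + 2k2 + 2k3 + k4).
t=1.000000, p=-0.570000:
  k1 = f(1.000000, -0.570000) = 2.425100
  k2 = f(1.185000, -0.121356) = 2.735273
  k3 = f(1.185000, -0.063975) = 2.745907
  k4 = f(1.370000, 0.445986) = 2.551097
  p ← -0.570000 + (0.37/6)·(k1 + 2k2 + 2k3 + k4) = 0.412878
p(1.37) ≈ 0.4129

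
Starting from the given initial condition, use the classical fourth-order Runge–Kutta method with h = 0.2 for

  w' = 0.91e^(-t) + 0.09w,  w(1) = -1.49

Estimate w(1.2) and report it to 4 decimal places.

-1.4558

RK4: k1 = f(t_n, w_n); k2 = f(t_n + h/2, w_n + (h/2)·k1); k3 = f(t_n + h/2, w_n + (h/2)·k2); k4 = f(t_n + h, w_n + h·k3); w_{n+1} = w_n + (h/6)·(k1 + 2k2 + 2k3 + k4).
t=1.000000, w=-1.490000:
  k1 = f(1.000000, -1.490000) = 0.200670
  k2 = f(1.100000, -1.469933) = 0.170619
  k3 = f(1.100000, -1.472938) = 0.170348
  k4 = f(1.200000, -1.455930) = 0.143053
  w ← -1.490000 + (0.2/6)·(k1 + 2k2 + 2k3 + k4) = -1.455811
w(1.2) ≈ -1.4558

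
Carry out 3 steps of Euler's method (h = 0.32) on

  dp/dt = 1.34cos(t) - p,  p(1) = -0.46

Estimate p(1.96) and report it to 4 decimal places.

0.0052

Euler: p_{n+1} = p_n + h·f(t_n, p_n).
t=1.000000, p=-0.460000: f=1.184005 → p ← -0.460000 + 0.32·1.184005 = -0.081118
t=1.320000, p=-0.081118: f=0.413673 → p ← -0.081118 + 0.32·0.413673 = 0.051257
t=1.640000, p=0.051257: f=-0.143916 → p ← 0.051257 + 0.32·(-0.143916) = 0.005204
p(1.96) ≈ 0.0052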